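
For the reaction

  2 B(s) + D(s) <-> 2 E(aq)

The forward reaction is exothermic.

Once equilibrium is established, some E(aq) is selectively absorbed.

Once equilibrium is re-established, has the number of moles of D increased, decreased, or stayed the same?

decreases

Removing E (aq), a product, drives the reaction to the right.
The net shift is to the right. D is a reactant, so its amount decreases.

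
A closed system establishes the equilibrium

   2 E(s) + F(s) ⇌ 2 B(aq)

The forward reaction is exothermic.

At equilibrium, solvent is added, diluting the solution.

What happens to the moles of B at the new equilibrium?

Dilution lowers every aqueous concentration by the same factor. Δn_aq = 2 − 0 = +2, so the system shifts toward the side with more dissolved moles — to the right.
The net shift is to the right. B is a product, so its amount increases.

increases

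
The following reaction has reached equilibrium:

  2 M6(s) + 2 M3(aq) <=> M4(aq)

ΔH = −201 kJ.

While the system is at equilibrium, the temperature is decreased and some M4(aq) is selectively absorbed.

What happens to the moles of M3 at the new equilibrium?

The forward reaction is exothermic. Lowering T favours the exothermic direction — shift to the right.
Removing M4 (aq), a product, drives the reaction to the right.
The net shift is to the right. M3 is a reactant, so its amount decreases.

decreases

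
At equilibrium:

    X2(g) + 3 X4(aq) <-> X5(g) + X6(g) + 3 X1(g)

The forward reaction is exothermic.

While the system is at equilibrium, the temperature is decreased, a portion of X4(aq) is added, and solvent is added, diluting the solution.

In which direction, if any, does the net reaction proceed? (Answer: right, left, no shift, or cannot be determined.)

The forward reaction is exothermic. Lowering T favours the exothermic direction — shift to the right.
Adding X4 (aq), a reactant, drives the reaction to the right.
Dilution lowers every aqueous concentration by the same factor. Δn_aq = 0 − 3 = -3, so the system shifts toward the side with more dissolved moles — to the left.
The individual effects push in opposite directions; without quantitative information the net direction cannot be determined.

cannot be determined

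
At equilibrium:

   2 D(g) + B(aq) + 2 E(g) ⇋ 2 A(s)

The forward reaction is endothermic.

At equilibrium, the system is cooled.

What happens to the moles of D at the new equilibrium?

increases

The forward reaction is endothermic. Lowering T favours the exothermic direction — shift to the left.
The net shift is to the left. D is a reactant, so its amount increases.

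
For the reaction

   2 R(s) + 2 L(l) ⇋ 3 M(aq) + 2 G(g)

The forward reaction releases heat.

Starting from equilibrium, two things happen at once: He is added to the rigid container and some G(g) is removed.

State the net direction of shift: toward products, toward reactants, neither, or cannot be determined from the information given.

right

At constant volume, adding an inert gas leaves every reacting species' partial pressure unchanged, so Q is unchanged — no shift from this change.
Removing G (g), a product, drives the reaction to the right.
Only the nonzero effect(s) matter; the net shift is to the right.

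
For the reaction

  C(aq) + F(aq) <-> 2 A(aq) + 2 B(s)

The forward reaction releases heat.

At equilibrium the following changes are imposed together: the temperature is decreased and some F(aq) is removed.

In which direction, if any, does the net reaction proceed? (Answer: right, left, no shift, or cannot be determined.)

cannot be determined

The forward reaction is exothermic. Lowering T favours the exothermic direction — shift to the right.
Removing F (aq), a reactant, drives the reaction to the left.
The individual effects push in opposite directions; without quantitative information the net direction cannot be determined.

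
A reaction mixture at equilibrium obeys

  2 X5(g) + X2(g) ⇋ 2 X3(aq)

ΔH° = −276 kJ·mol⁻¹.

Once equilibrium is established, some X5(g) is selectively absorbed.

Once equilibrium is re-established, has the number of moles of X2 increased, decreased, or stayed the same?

increases

Removing X5 (g), a reactant, drives the reaction to the left.
The net shift is to the left. X2 is a reactant, so its amount increases.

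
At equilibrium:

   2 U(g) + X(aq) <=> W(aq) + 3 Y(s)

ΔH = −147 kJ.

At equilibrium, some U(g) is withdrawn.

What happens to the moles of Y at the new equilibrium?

Removing U (g), a reactant, drives the reaction to the left.
The net shift is to the left. Y is a product, so its amount decreases.

decreases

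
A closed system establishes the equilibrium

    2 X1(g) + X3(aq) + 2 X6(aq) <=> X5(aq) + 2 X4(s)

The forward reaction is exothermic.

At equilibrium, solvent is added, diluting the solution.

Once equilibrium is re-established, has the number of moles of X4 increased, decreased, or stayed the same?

Dilution lowers every aqueous concentration by the same factor. Δn_aq = 1 − 3 = -2, so the system shifts toward the side with more dissolved moles — to the left.
The net shift is to the left. X4 is a product, so its amount decreases.

decreases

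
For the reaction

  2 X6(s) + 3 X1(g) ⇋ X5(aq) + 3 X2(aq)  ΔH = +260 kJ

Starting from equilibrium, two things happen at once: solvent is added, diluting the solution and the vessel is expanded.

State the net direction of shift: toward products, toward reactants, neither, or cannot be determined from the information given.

Dilution lowers every aqueous concentration by the same factor. Δn_aq = 4 − 0 = +4, so the system shifts toward the side with more dissolved moles — to the right.
Gas moles: reactants 3, products 0 (Δn_gas = -3). Expansion shifts the system toward the side with more moles of gas — to the left.
The individual effects push in opposite directions; without quantitative information the net direction cannot be determined.

cannot be determined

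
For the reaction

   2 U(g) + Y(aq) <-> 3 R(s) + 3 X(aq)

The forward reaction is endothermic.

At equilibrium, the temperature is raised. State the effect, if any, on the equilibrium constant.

K depends on temperature via the van 't Hoff relation. The forward reaction is endothermic, so raising T increases K.

increases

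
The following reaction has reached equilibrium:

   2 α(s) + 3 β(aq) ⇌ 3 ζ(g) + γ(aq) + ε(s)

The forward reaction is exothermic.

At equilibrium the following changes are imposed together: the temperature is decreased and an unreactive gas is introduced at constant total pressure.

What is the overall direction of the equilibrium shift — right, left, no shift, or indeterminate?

right

The forward reaction is exothermic. Lowering T favours the exothermic direction — shift to the right.
Adding inert gas at constant total pressure expands the volume and lowers every reacting partial pressure. With Δn_gas = 3 − 0 = +3, Q moves away from K toward the side with fewer gas moles, so the system shifts toward the side with more gas moles — to the right.
All effects act in the same direction — net shift to the right.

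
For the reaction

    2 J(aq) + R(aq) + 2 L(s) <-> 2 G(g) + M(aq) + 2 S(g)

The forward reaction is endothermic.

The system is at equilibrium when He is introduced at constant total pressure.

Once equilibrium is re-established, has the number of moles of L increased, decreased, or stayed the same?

decreases

Adding inert gas at constant total pressure expands the volume and lowers every reacting partial pressure. With Δn_gas = 4 − 0 = +4, Q moves away from K toward the side with fewer gas moles, so the system shifts toward the side with more gas moles — to the right.
The net shift is to the right. L is a reactant, so its amount decreases.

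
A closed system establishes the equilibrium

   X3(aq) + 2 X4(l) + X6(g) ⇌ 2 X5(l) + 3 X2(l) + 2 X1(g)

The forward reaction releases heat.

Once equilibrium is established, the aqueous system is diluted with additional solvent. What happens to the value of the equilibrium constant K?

The equilibrium constant depends only on temperature. This perturbation may move the position of equilibrium, but since T is unchanged, K itself is unchanged.

unchanged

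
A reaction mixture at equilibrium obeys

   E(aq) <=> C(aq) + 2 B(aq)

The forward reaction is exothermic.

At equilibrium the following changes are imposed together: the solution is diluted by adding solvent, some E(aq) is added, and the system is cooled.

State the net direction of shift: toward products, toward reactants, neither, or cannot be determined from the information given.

Dilution lowers every aqueous concentration by the same factor. Δn_aq = 3 − 1 = +2, so the system shifts toward the side with more dissolved moles — to the right.
Adding E (aq), a reactant, drives the reaction to the right.
The forward reaction is exothermic. Lowering T favours the exothermic direction — shift to the right.
All effects act in the same direction — net shift to the right.

right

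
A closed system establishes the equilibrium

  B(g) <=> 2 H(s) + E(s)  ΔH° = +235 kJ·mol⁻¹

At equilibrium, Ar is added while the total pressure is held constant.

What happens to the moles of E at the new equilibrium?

decreases

Adding inert gas at constant total pressure expands the volume and lowers every reacting partial pressure. With Δn_gas = 0 − 1 = -1, Q moves away from K toward the side with fewer gas moles, so the system shifts toward the side with more gas moles — to the left.
The net shift is to the left. E is a product, so its amount decreases.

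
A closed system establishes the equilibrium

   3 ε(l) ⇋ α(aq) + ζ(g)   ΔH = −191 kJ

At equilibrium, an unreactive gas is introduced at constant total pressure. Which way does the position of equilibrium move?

right

Adding inert gas at constant total pressure expands the volume and lowers every reacting partial pressure. With Δn_gas = 1 − 0 = +1, Q moves away from K toward the side with fewer gas moles, so the system shifts toward the side with more gas moles — to the right.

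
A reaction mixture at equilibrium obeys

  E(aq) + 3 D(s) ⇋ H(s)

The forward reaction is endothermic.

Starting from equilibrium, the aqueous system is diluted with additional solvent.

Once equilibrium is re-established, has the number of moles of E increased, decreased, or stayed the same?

increases

Dilution lowers every aqueous concentration by the same factor. Δn_aq = 0 − 1 = -1, so the system shifts toward the side with more dissolved moles — to the left.
The net shift is to the left. E is a reactant, so its amount increases.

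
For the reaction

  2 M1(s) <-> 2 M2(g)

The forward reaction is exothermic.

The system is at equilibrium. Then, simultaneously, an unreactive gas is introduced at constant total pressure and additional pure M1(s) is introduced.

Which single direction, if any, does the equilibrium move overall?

Adding inert gas at constant total pressure expands the volume and lowers every reacting partial pressure. With Δn_gas = 2 − 0 = +2, Q moves away from K toward the side with fewer gas moles, so the system shifts toward the side with more gas moles — to the right.
M1 is a pure solid; its activity is 1 regardless of amount, so Q is unaffected — no shift from this change.
Only the nonzero effect(s) matter; the net shift is to the right.

right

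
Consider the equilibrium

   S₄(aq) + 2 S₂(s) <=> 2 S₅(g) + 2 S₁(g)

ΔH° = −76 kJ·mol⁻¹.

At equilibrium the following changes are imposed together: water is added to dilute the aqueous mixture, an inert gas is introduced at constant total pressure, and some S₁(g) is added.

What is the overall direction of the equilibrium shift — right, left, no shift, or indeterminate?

Dilution lowers every aqueous concentration by the same factor. Δn_aq = 0 − 1 = -1, so the system shifts toward the side with more dissolved moles — to the left.
Adding inert gas at constant total pressure expands the volume and lowers every reacting partial pressure. With Δn_gas = 4 − 0 = +4, Q moves away from K toward the side with fewer gas moles, so the system shifts toward the side with more gas moles — to the right.
Adding S₁ (g), a product, drives the reaction to the left.
The individual effects push in opposite directions; without quantitative information the net direction cannot be determined.

cannot be determined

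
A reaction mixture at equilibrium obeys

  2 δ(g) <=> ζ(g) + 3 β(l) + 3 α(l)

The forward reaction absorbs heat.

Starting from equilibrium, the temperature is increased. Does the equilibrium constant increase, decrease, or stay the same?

K depends on temperature via the van 't Hoff relation. The forward reaction is endothermic, so raising T increases K.

increases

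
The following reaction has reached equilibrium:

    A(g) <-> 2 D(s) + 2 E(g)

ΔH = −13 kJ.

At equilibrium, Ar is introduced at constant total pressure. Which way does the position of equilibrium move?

right

Adding inert gas at constant total pressure expands the volume and lowers every reacting partial pressure. With Δn_gas = 2 − 1 = +1, Q moves away from K toward the side with fewer gas moles, so the system shifts toward the side with more gas moles — to the right.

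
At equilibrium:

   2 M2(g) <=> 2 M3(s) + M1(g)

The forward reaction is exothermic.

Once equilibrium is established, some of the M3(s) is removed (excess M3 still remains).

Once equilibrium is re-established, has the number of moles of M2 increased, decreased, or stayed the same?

unchanged

M3 is a pure solid; its activity is 1 regardless of amount, so Q is unaffected — no shift from this change.
No net shift occurs, so the amount of M2 is unchanged.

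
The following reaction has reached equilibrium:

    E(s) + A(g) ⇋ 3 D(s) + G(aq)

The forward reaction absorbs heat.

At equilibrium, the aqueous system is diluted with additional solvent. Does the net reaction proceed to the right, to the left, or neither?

Dilution lowers every aqueous concentration by the same factor. Δn_aq = 1 − 0 = +1, so the system shifts toward the side with more dissolved moles — to the right.

right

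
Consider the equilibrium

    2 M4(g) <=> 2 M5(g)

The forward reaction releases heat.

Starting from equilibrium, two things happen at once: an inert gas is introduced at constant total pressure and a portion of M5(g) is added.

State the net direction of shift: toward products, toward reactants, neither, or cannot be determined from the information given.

left

Adding inert gas at constant total pressure expands the volume, scaling every reacting partial pressure by the same factor. Δn_gas = 2 − 2 = 0, so Q is unchanged — no shift.
Adding M5 (g), a product, drives the reaction to the left.
Only the nonzero effect(s) matter; the net shift is to the left.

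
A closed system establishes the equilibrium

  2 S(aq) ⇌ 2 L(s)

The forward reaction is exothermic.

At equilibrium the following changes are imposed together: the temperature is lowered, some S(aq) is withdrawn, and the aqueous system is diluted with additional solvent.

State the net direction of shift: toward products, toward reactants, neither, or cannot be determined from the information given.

The forward reaction is exothermic. Lowering T favours the exothermic direction — shift to the right.
Removing S (aq), a reactant, drives the reaction to the left.
Dilution lowers every aqueous concentration by the same factor. Δn_aq = 0 − 2 = -2, so the system shifts toward the side with more dissolved moles — to the left.
The individual effects push in opposite directions; without quantitative information the net direction cannot be determined.

cannot be determined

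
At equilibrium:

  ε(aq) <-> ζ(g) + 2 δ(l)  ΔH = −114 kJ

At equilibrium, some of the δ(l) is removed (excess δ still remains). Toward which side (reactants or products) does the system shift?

δ is a pure liquid; its activity is 1 regardless of amount, so Q is unaffected — no shift from this change.

no shift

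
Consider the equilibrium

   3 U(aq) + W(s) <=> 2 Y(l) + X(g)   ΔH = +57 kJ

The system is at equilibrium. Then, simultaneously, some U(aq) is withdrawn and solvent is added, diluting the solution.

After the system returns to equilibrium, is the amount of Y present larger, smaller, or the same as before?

decreases

Removing U (aq), a reactant, drives the reaction to the left.
Dilution lowers every aqueous concentration by the same factor. Δn_aq = 0 − 3 = -3, so the system shifts toward the side with more dissolved moles — to the left.
The net shift is to the left. Y is a product, so its amount decreases.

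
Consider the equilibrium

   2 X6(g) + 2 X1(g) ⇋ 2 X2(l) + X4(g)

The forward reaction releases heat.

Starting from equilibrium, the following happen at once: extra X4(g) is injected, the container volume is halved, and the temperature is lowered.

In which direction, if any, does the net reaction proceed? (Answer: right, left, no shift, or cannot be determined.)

cannot be determined

Adding X4 (g), a product, drives the reaction to the left.
Gas moles: reactants 4, products 1 (Δn_gas = -3). Compression shifts the system toward the side with fewer moles of gas — to the right.
The forward reaction is exothermic. Lowering T favours the exothermic direction — shift to the right.
The individual effects push in opposite directions; without quantitative information the net direction cannot be determined.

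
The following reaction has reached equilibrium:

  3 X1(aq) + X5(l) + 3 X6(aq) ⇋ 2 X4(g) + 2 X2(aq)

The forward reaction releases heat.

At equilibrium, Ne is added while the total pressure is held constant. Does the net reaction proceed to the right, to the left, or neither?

Adding inert gas at constant total pressure expands the volume and lowers every reacting partial pressure. With Δn_gas = 2 − 0 = +2, Q moves away from K toward the side with fewer gas moles, so the system shifts toward the side with more gas moles — to the right.

right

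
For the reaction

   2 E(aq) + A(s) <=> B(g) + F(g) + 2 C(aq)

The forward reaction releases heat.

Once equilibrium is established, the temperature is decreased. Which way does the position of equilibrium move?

The forward reaction is exothermic. Lowering T favours the exothermic direction — shift to the right.

right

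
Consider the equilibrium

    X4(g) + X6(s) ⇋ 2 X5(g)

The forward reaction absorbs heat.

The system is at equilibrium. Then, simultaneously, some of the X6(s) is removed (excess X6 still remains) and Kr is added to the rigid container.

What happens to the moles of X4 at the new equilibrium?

X6 is a pure solid; its activity is 1 regardless of amount, so Q is unaffected — no shift from this change.
At constant volume, adding an inert gas leaves every reacting species' partial pressure unchanged, so Q is unchanged — no shift from this change.
No net shift occurs, so the amount of X4 is unchanged.

unchanged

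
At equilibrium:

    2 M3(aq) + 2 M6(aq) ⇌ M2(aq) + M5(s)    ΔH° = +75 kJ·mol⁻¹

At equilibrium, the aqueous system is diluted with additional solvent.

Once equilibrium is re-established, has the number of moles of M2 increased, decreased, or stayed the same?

Dilution lowers every aqueous concentration by the same factor. Δn_aq = 1 − 4 = -3, so the system shifts toward the side with more dissolved moles — to the left.
The net shift is to the left. M2 is a product, so its amount decreases.

decreases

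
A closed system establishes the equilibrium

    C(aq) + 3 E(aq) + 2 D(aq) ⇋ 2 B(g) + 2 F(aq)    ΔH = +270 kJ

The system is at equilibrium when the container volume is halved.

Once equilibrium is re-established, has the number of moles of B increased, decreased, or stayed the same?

decreases

Gas moles: reactants 0, products 2 (Δn_gas = +2). Compression shifts the system toward the side with fewer moles of gas — to the left.
The net shift is to the left. B is a product, so its amount decreases.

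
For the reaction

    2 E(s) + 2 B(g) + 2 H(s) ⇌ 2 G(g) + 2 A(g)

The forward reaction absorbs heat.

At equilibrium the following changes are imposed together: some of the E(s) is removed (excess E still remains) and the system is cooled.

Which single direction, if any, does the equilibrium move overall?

left

E is a pure solid; its activity is 1 regardless of amount, so Q is unaffected — no shift from this change.
The forward reaction is endothermic. Lowering T favours the exothermic direction — shift to the left.
Only the nonzero effect(s) matter; the net shift is to the left.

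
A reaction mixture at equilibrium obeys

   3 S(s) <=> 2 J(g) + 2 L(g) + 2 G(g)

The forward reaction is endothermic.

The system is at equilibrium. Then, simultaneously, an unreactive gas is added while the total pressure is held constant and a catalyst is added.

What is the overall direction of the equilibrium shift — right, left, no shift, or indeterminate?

right

Adding inert gas at constant total pressure expands the volume and lowers every reacting partial pressure. With Δn_gas = 6 − 0 = +6, Q moves away from K toward the side with fewer gas moles, so the system shifts toward the side with more gas moles — to the right.
A catalyst speeds both forward and reverse rates equally; it changes neither Q nor K — no shift from this change.
Only the nonzero effect(s) matter; the net shift is to the right.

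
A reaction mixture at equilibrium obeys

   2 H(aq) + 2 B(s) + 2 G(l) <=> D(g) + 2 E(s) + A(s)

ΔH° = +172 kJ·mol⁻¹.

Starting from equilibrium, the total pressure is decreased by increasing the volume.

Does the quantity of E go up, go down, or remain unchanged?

increases

Gas moles: reactants 0, products 1 (Δn_gas = +1). Expansion shifts the system toward the side with more moles of gas — to the right.
The net shift is to the right. E is a product, so its amount increases.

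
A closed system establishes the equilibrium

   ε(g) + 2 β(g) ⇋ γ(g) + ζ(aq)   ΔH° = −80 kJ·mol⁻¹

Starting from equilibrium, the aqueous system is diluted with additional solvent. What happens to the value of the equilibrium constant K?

The equilibrium constant depends only on temperature. This perturbation may move the position of equilibrium, but since T is unchanged, K itself is unchanged.

unchanged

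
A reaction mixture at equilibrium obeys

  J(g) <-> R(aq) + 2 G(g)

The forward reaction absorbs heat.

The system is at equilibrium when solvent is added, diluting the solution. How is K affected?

The equilibrium constant depends only on temperature. This perturbation may move the position of equilibrium, but since T is unchanged, K itself is unchanged.

unchanged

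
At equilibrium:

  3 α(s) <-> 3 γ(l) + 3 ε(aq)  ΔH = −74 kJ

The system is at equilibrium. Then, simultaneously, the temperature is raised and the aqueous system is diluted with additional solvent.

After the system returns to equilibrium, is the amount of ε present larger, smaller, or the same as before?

cannot be determined

The forward reaction is exothermic. Raising T favours the endothermic direction — shift to the left.
Dilution lowers every aqueous concentration by the same factor. Δn_aq = 3 − 0 = +3, so the system shifts toward the side with more dissolved moles — to the right.
The two effects oppose each other, so the net shift — and hence the change in ε — cannot be determined from the given information.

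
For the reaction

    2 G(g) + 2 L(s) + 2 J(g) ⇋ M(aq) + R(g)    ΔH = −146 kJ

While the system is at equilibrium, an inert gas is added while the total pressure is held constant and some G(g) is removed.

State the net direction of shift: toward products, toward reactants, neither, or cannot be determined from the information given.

left

Adding inert gas at constant total pressure expands the volume and lowers every reacting partial pressure. With Δn_gas = 1 − 4 = -3, Q moves away from K toward the side with fewer gas moles, so the system shifts toward the side with more gas moles — to the left.
Removing G (g), a reactant, drives the reaction to the left.
All effects act in the same direction — net shift to the left.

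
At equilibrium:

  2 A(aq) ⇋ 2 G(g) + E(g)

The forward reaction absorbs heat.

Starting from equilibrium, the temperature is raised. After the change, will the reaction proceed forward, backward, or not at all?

right

The forward reaction is endothermic. Raising T favours the endothermic direction — shift to the right.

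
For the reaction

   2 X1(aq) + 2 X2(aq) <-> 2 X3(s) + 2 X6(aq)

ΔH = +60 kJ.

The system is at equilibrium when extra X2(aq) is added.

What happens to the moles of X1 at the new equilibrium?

Adding X2 (aq), a reactant, drives the reaction to the right.
The net shift is to the right. X1 is a reactant, so its amount decreases.

decreases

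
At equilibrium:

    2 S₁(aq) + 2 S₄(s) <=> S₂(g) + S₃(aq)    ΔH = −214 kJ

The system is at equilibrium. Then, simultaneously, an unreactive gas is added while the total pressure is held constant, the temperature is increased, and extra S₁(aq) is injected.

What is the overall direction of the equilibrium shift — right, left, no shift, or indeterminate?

cannot be determined

Adding inert gas at constant total pressure expands the volume and lowers every reacting partial pressure. With Δn_gas = 1 − 0 = +1, Q moves away from K toward the side with fewer gas moles, so the system shifts toward the side with more gas moles — to the right.
The forward reaction is exothermic. Raising T favours the endothermic direction — shift to the left.
Adding S₁ (aq), a reactant, drives the reaction to the right.
The individual effects push in opposite directions; without quantitative information the net direction cannot be determined.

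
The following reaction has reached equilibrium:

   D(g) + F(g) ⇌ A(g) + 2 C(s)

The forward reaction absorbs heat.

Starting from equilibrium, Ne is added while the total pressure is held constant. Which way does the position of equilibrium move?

left

Adding inert gas at constant total pressure expands the volume and lowers every reacting partial pressure. With Δn_gas = 1 − 2 = -1, Q moves away from K toward the side with fewer gas moles, so the system shifts toward the side with more gas moles — to the left.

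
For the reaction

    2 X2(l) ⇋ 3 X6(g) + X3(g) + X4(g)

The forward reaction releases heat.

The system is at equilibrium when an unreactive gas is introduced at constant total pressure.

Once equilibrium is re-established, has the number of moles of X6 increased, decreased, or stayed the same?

Adding inert gas at constant total pressure expands the volume and lowers every reacting partial pressure. With Δn_gas = 5 − 0 = +5, Q moves away from K toward the side with fewer gas moles, so the system shifts toward the side with more gas moles — to the right.
The net shift is to the right. X6 is a product, so its amount increases.

increases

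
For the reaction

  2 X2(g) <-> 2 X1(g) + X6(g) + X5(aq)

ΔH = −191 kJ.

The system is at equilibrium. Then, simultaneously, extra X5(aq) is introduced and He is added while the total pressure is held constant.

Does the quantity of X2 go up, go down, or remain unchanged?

cannot be determined

Adding X5 (aq), a product, drives the reaction to the left.
Adding inert gas at constant total pressure expands the volume and lowers every reacting partial pressure. With Δn_gas = 3 − 2 = +1, Q moves away from K toward the side with fewer gas moles, so the system shifts toward the side with more gas moles — to the right.
The two effects oppose each other, so the net shift — and hence the change in X2 — cannot be determined from the given information.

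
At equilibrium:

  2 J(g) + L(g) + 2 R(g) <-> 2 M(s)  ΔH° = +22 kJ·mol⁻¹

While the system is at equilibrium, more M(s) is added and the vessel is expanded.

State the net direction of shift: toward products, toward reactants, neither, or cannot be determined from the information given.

M is a pure solid; its activity is 1 regardless of amount, so Q is unaffected — no shift from this change.
Gas moles: reactants 5, products 0 (Δn_gas = -5). Expansion shifts the system toward the side with more moles of gas — to the left.
Only the nonzero effect(s) matter; the net shift is to the left.

left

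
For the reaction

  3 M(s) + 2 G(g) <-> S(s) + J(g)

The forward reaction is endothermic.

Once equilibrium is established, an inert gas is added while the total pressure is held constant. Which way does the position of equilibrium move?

left

Adding inert gas at constant total pressure expands the volume and lowers every reacting partial pressure. With Δn_gas = 1 − 2 = -1, Q moves away from K toward the side with fewer gas moles, so the system shifts toward the side with more gas moles — to the left.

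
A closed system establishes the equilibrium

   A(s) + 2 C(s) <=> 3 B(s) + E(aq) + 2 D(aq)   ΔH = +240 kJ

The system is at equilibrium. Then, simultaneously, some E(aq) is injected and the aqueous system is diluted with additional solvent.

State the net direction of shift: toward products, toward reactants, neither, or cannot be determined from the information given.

Adding E (aq), a product, drives the reaction to the left.
Dilution lowers every aqueous concentration by the same factor. Δn_aq = 3 − 0 = +3, so the system shifts toward the side with more dissolved moles — to the right.
The individual effects push in opposite directions; without quantitative information the net direction cannot be determined.

cannot be determined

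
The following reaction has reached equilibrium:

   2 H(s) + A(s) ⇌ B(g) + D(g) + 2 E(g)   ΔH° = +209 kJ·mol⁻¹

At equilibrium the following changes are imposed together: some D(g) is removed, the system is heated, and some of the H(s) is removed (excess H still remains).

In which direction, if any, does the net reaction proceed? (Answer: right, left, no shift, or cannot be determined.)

Removing D (g), a product, drives the reaction to the right.
The forward reaction is endothermic. Raising T favours the endothermic direction — shift to the right.
H is a pure solid; its activity is 1 regardless of amount, so Q is unaffected — no shift from this change.
Only the nonzero effect(s) matter; the net shift is to the right.

right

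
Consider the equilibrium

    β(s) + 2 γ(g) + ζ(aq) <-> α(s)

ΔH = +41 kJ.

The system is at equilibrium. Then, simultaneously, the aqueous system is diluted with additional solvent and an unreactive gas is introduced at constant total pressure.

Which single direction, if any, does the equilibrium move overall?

left

Dilution lowers every aqueous concentration by the same factor. Δn_aq = 0 − 1 = -1, so the system shifts toward the side with more dissolved moles — to the left.
Adding inert gas at constant total pressure expands the volume and lowers every reacting partial pressure. With Δn_gas = 0 − 2 = -2, Q moves away from K toward the side with fewer gas moles, so the system shifts toward the side with more gas moles — to the left.
All effects act in the same direction — net shift to the left.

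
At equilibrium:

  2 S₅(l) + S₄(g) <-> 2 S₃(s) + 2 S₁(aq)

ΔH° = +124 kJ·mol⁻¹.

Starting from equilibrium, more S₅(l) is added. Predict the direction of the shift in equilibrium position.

no shift

S₅ is a pure liquid; its activity is 1 regardless of amount, so Q is unaffected — no shift from this change.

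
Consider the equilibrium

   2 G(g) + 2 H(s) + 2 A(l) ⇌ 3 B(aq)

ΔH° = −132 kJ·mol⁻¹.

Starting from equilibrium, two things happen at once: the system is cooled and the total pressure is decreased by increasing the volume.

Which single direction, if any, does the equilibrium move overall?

The forward reaction is exothermic. Lowering T favours the exothermic direction — shift to the right.
Gas moles: reactants 2, products 0 (Δn_gas = -2). Expansion shifts the system toward the side with more moles of gas — to the left.
The individual effects push in opposite directions; without quantitative information the net direction cannot be determined.

cannot be determined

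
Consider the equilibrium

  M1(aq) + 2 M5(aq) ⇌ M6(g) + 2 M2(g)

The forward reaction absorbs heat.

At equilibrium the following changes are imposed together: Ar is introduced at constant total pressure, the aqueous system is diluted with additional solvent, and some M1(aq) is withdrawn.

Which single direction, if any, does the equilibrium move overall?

cannot be determined

Adding inert gas at constant total pressure expands the volume and lowers every reacting partial pressure. With Δn_gas = 3 − 0 = +3, Q moves away from K toward the side with fewer gas moles, so the system shifts toward the side with more gas moles — to the right.
Dilution lowers every aqueous concentration by the same factor. Δn_aq = 0 − 3 = -3, so the system shifts toward the side with more dissolved moles — to the left.
Removing M1 (aq), a reactant, drives the reaction to the left.
The individual effects push in opposite directions; without quantitative information the net direction cannot be determined.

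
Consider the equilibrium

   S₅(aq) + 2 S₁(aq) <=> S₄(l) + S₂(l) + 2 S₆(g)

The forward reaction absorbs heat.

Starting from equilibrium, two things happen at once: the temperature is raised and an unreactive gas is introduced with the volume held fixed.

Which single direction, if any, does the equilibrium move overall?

right

The forward reaction is endothermic. Raising T favours the endothermic direction — shift to the right.
At constant volume, adding an inert gas leaves every reacting species' partial pressure unchanged, so Q is unchanged — no shift from this change.
Only the nonzero effect(s) matter; the net shift is to the right.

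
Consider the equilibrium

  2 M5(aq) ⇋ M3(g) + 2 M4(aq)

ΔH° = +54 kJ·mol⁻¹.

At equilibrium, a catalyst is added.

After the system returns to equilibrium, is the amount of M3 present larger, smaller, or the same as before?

A catalyst speeds both forward and reverse rates equally; it changes neither Q nor K — no shift from this change.
No net shift occurs, so the amount of M3 is unchanged.

unchanged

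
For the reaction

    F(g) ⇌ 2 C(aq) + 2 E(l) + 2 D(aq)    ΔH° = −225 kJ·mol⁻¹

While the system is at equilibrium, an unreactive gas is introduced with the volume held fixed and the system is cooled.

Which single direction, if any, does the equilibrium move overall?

At constant volume, adding an inert gas leaves every reacting species' partial pressure unchanged, so Q is unchanged — no shift from this change.
The forward reaction is exothermic. Lowering T favours the exothermic direction — shift to the right.
Only the nonzero effect(s) matter; the net shift is to the right.

right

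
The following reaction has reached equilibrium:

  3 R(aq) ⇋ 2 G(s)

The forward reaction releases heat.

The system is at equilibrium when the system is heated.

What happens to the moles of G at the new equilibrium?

decreases

The forward reaction is exothermic. Raising T favours the endothermic direction — shift to the left.
The net shift is to the left. G is a product, so its amount decreases.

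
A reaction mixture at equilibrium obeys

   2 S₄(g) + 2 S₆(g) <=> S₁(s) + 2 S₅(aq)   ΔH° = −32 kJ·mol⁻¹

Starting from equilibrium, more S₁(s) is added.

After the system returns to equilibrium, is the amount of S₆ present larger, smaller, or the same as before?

unchanged

S₁ is a pure solid; its activity is 1 regardless of amount, so Q is unaffected — no shift from this change.
No net shift occurs, so the amount of S₆ is unchanged.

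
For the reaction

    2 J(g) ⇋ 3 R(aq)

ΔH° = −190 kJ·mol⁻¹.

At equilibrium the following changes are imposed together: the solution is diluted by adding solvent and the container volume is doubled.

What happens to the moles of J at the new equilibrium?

Dilution lowers every aqueous concentration by the same factor. Δn_aq = 3 − 0 = +3, so the system shifts toward the side with more dissolved moles — to the right.
Gas moles: reactants 2, products 0 (Δn_gas = -2). Expansion shifts the system toward the side with more moles of gas — to the left.
The two effects oppose each other, so the net shift — and hence the change in J — cannot be determined from the given information.

cannot be determined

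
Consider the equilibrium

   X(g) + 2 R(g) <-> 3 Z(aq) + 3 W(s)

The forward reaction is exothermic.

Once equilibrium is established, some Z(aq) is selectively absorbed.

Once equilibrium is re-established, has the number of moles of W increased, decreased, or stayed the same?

Removing Z (aq), a product, drives the reaction to the right.
The net shift is to the right. W is a product, so its amount increases.

increases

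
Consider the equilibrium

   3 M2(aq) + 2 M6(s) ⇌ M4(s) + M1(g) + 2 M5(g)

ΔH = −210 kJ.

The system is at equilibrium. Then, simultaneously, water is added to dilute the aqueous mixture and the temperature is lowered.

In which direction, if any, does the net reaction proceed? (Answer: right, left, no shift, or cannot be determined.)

cannot be determined

Dilution lowers every aqueous concentration by the same factor. Δn_aq = 0 − 3 = -3, so the system shifts toward the side with more dissolved moles — to the left.
The forward reaction is exothermic. Lowering T favours the exothermic direction — shift to the right.
The individual effects push in opposite directions; without quantitative information the net direction cannot be determined.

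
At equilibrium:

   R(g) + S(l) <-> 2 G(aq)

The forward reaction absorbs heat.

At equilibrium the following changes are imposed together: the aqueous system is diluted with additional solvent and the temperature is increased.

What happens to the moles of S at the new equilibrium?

decreases

Dilution lowers every aqueous concentration by the same factor. Δn_aq = 2 − 0 = +2, so the system shifts toward the side with more dissolved moles — to the right.
The forward reaction is endothermic. Raising T favours the endothermic direction — shift to the right.
The net shift is to the right. S is a reactant, so its amount decreases.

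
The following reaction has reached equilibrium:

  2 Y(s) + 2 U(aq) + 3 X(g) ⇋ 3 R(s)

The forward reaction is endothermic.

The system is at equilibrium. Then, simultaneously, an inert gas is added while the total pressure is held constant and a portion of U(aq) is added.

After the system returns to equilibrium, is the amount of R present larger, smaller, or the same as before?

cannot be determined

Adding inert gas at constant total pressure expands the volume and lowers every reacting partial pressure. With Δn_gas = 0 − 3 = -3, Q moves away from K toward the side with fewer gas moles, so the system shifts toward the side with more gas moles — to the left.
Adding U (aq), a reactant, drives the reaction to the right.
The two effects oppose each other, so the net shift — and hence the change in R — cannot be determined from the given information.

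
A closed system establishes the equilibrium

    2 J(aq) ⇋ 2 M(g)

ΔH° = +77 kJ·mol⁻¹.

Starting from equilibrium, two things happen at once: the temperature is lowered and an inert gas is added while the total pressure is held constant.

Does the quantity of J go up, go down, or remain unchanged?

The forward reaction is endothermic. Lowering T favours the exothermic direction — shift to the left.
Adding inert gas at constant total pressure expands the volume and lowers every reacting partial pressure. With Δn_gas = 2 − 0 = +2, Q moves away from K toward the side with fewer gas moles, so the system shifts toward the side with more gas moles — to the right.
The two effects oppose each other, so the net shift — and hence the change in J — cannot be determined from the given information.

cannot be determined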